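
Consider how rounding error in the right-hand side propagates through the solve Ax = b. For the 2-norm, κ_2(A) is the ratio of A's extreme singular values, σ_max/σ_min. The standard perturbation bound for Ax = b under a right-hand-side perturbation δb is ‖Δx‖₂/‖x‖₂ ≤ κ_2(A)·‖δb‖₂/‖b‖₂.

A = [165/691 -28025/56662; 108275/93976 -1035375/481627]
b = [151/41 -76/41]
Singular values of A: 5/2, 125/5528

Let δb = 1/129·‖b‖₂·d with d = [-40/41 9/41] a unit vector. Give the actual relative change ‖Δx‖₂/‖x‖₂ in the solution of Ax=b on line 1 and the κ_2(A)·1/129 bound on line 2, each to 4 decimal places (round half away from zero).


largest singular value 5/2, smallest 125/5528
κ = σ_max/σ_min = (5/2)/(125/5528) = 110.5600
worst-case relative error ≤ 110.5600 × 1/129 = 0.8571
solve Ax = b  →  x = [-156.2729 -82.8922]
‖b‖ = 4.1231, ‖x‖ = 176.8965
re-solving with b+δb shifts x by Δx of norm 1.4135
relative error = 0.0080
so the bound overstates the realised error by a factor of ≈ 107.2592 (computed from the unrounded values)

0.0080
0.8571


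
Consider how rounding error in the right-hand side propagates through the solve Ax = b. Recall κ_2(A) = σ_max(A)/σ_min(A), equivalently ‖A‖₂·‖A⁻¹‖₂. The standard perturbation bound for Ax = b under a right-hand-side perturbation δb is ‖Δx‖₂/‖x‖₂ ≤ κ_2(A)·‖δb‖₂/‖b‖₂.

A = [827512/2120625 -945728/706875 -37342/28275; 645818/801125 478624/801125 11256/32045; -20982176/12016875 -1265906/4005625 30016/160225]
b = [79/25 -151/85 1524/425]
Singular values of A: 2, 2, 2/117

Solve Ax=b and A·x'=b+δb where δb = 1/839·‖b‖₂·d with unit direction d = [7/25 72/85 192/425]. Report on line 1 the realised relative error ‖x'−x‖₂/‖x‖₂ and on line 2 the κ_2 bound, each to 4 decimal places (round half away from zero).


0.0061
0.1395

largest singular value 2, smallest 2/117
κ_2(A) = 2 / (2/117) = 117.0000
bound on ‖Δx‖/‖x‖: κ·ε = 117.0000·1/839 = 0.1395
solve Ax = b  →  x = [9.6807 -40.3338 41.3276]
2-norm of b is 5.0990; of x, 58.5534
with δb = [0.0017 0.0051 0.0027], A·Δx = δb → ‖Δx‖ = 0.3555
dividing the unrounded norms, ‖Δx‖/‖x‖ = 0.0061
realised/bound (from unrounded values) ≈ 0.0435


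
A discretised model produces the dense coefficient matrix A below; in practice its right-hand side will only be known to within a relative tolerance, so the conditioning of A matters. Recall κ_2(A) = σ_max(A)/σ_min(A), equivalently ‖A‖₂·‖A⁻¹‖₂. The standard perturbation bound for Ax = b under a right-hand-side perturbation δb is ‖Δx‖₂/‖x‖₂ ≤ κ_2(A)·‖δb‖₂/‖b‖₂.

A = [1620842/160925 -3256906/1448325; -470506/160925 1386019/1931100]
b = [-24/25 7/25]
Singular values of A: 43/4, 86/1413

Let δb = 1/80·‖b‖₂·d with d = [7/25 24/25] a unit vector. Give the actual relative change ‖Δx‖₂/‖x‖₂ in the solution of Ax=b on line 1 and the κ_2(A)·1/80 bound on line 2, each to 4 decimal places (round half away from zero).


largest singular value 43/4, smallest 86/1413
condition number: (43/4) ÷ (86/1413) = 176.6250
worst-case relative error ≤ 176.6250 × 1/80 = 2.2078
solve Ax = b  →  x = [-0.0908 0.0204]
‖b‖₂ = 1.0000 and ‖x‖₂ = 0.0930
re-solving with b+δb shifts x by Δx of norm 0.2054
realised ‖Δx‖/‖x‖ = 2.2078
realised/bound = 1 exactly: the bound is attained for this b and d

2.2078
2.2078


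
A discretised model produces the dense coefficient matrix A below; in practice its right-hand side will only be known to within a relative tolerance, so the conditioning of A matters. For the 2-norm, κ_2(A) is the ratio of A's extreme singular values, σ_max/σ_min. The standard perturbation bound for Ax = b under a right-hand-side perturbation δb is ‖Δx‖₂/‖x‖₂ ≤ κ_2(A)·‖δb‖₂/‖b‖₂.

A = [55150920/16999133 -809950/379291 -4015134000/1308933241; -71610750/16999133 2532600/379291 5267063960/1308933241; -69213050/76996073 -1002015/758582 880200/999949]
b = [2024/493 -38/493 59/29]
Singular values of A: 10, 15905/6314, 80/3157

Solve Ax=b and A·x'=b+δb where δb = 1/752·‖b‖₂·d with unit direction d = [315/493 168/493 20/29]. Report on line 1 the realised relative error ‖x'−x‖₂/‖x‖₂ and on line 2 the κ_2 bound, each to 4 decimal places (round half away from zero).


0.0015
0.5248

from the listed singular values, σ₁ = 10, σ_n = 80/3157
κ_2(A) = 10 / (80/3157) = 394.6250
bound on ‖Δx‖/‖x‖: κ·ε = 394.6250·1/752 = 0.5248
solve Ax = b  →  x = [109.1652 0.1495 114.0165]
2-norm of b is 4.5826; of x, 157.8506
re-solving with b+δb shifts x by Δx of norm 0.2405
relative error = 0.0015
realised/bound (from unrounded values) ≈ 0.0029


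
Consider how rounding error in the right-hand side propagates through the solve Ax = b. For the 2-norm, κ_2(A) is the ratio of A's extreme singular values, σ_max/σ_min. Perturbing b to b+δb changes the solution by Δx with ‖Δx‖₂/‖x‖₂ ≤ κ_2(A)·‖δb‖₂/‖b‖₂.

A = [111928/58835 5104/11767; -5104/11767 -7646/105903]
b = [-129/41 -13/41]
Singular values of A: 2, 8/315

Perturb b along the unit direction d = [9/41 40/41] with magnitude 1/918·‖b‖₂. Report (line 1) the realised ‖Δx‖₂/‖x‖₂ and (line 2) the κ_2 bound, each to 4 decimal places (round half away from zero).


0.0034
0.0858

largest singular value 2, smallest 8/315
κ = σ_max/σ_min = 2/(8/315) = 78.7500
κ_2(A)·‖δb‖/‖b‖ = 0.0858
solve Ax = b  →  x = [7.1799 -38.7439]
2-norm of b is 3.1623; of x, 39.4036
re-solving with b+δb shifts x by Δx of norm 0.1356
dividing the unrounded norms, ‖Δx‖/‖x‖ = 0.0034
tightness: 0.0034 against a bound of 0.0858 (unrounded ratio ≈ 0.0401)


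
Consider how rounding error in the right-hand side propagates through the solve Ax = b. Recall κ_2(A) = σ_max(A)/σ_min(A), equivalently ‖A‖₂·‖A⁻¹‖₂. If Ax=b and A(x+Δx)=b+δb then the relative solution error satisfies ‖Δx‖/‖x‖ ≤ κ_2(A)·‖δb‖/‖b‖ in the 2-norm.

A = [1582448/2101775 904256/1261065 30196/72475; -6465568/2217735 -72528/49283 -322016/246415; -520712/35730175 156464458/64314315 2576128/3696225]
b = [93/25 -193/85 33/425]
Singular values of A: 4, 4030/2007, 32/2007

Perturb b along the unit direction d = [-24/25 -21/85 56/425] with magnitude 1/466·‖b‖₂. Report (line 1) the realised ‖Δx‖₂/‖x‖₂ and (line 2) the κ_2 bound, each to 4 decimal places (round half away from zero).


0.0031
0.5384

σ_max = 4, σ_min = 32/2007
condition number: 4 ÷ (32/2007) = 250.8750
perturbation bound = 250.8750·1/466 = 0.5384
solve Ax = b  →  x = [53.2490 50.0256 -173.3942]
‖b‖ = 4.3589, ‖x‖ = 188.1584
Δx = A⁻¹·δb where δb = 1/466·4.3589·d; ‖Δx‖ = 0.5867
relative error = 0.0031
realised/bound (from unrounded values) ≈ 0.0058


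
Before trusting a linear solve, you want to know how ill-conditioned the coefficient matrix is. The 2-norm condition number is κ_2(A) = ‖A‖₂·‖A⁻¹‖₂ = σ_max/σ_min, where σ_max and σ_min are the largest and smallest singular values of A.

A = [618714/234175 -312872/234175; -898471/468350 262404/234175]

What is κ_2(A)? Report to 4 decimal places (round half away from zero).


34.4375

form AᵀA = [93539127721/8774068900 -498335166/87740689; -498335166/87740689 6669789904/2193517225] with trace 415980233/30360100 and determinant 29986576/189750625
solving λ² − 415980233/30360100·λ + 29986576/189750625 = 0 gives λ = 1369/100, 87616/7590025
so κ_2 = √((1369/100) / (87616/7590025)) = 34.4375


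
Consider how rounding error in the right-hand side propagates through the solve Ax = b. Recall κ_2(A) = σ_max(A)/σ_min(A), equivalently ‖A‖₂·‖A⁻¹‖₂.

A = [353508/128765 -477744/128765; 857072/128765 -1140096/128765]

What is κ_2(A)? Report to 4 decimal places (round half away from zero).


M = AᵀA = [5086037392/98109025 -6781246656/98109025; -6781246656/98109025 9041764608/98109025]. tr(M)=565112080/3924361, det(M)=589824/3924361
char-poly roots: 144 and 4096/3924361
κ = σ_max/σ_min = 12/(64/1981) = 371.4375

371.4375


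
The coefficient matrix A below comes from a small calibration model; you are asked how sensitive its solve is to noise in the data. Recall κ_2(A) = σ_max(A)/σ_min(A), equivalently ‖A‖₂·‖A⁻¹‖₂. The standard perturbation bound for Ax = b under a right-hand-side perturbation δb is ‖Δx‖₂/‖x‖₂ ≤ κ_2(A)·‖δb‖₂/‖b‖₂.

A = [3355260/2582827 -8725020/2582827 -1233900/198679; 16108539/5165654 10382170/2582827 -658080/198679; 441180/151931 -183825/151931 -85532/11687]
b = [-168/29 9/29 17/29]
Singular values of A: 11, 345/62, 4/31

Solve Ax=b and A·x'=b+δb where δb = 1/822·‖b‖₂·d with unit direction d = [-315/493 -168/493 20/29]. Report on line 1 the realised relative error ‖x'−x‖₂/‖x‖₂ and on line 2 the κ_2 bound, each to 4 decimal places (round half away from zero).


0.0018
0.1037

σ_max = 11, σ_min = 4/31
κ_2(A) = 11 / (4/31) = 85.2500
κ_2(A)·‖δb‖/‖b‖ = 0.1037
solve Ax = b  →  x = [26.5247 -10.4679 12.1748]
‖b‖₂ = 5.8310 and ‖x‖₂ = 31.0059
Δx = A⁻¹·δb where δb = 1/822·5.8310·d; ‖Δx‖ = 0.0550
realised ‖Δx‖/‖x‖ = 0.0018
tightness: 0.0018 against a bound of 0.1037 (unrounded ratio ≈ 0.0171)


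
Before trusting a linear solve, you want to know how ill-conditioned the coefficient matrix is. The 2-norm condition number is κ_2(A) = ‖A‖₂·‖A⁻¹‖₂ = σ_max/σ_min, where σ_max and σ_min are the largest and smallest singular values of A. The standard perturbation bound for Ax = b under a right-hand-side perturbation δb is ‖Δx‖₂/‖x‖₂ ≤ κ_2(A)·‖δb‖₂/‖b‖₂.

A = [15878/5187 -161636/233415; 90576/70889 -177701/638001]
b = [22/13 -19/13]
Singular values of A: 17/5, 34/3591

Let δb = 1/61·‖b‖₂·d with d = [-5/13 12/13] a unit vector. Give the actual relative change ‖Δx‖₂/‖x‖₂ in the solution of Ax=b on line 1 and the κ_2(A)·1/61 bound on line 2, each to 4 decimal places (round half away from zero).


0.0183
5.8869

largest singular value 17/5, smallest 34/3591
κ = σ_max/σ_min = (17/5)/(34/3591) = 359.1000
perturbation bound = 359.1000·1/61 = 5.8869
solve Ax = b  →  x = [-46.0818 -206.1478]
‖b‖ = 2.2361, ‖x‖ = 211.2355
re-solving with b+δb shifts x by Δx of norm 3.8716
dividing the unrounded norms, ‖Δx‖/‖x‖ = 0.0183
so the bound overstates the realised error by a factor of ≈ 321.1891 (computed from the unrounded values)


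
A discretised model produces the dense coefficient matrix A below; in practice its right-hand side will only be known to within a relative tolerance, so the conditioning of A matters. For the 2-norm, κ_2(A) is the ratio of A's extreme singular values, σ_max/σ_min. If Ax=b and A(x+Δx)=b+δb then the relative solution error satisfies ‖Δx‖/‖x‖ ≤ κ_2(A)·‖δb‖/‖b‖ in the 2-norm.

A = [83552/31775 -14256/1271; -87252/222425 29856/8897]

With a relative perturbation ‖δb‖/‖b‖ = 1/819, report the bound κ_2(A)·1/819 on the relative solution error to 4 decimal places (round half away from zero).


AᵀA = [559486096/79156609 -2438789760/79156609; -2438789760/79156609 10849824000/79156609]; tr = 6787216/47089, det = 921600/47089
λ_max, λ_min = (6787216/47089 ± √45892712141056/2217373921)/2 = 144, 6400/47089
σ_max=√144=12, σ_min=√(6400/47089)=(80/217) → κ = 32.5500
κ_2(A)·‖δb‖/‖b‖ = 0.0397

0.0397


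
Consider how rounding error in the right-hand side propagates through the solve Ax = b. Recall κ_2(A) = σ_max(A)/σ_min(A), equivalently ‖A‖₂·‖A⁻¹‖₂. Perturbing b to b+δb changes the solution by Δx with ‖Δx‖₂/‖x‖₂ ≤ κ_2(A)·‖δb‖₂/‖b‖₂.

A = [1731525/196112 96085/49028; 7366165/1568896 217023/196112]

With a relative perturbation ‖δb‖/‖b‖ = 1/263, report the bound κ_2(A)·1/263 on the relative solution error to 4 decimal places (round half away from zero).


0.7018

form AᵀA = [851708760025/8517074944 23953570155/1064634368; 23953570155/1064634368 674104561/133079296] with trace 894851451929/8517074944 and determinant 44152515625/136273199104
solving λ² − 894851451929/8517074944·λ + 44152515625/136273199104 = 0 gives λ = 1681/16, 26265625/8517074944
κ_2(A) = √(λ_max/λ_min) = √((1681/16) / (26265625/8517074944)) = 184.5760
perturbation bound = 184.5760·1/263 = 0.7018


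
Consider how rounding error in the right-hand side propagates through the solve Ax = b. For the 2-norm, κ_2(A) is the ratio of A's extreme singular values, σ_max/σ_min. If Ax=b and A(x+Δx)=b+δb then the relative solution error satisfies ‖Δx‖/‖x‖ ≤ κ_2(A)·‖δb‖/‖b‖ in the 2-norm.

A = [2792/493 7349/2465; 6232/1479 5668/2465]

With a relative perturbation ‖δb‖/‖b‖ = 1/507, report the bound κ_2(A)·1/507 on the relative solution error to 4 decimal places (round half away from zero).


0.2746

M = AᵀA = [108995200/2187441 19375640/729147; 19375640/729147 3445361/243049]. tr(M)=484441/7569, det(M)=1600/7569
eigenvalues of AᵀA: λ = (tr ± √(tr²−4·det))/2 = 64, 25/7569
κ = σ_max/σ_min = 8/(5/87) = 139.2000
bound on ‖Δx‖/‖x‖: κ·ε = 139.2000·1/507 = 0.2746


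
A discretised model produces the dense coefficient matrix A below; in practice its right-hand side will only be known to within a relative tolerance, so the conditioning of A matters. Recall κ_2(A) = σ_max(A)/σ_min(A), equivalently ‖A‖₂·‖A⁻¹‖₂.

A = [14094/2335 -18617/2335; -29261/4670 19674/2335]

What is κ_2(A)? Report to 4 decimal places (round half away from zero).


233.5000

M = AᵀA = [330153893/4361780 -110045691/1090445; -110045691/1090445 146731793/1090445]. tr(M)=183416213/872356, det(M)=707281/872356
λ_max, λ_min = (183416213/872356 ± √33639039187965225/761004990736)/2 = 841/4, 841/218089
κ_2(A) = √(λ_max/λ_min) = √((841/4) / (841/218089)) = 233.5000


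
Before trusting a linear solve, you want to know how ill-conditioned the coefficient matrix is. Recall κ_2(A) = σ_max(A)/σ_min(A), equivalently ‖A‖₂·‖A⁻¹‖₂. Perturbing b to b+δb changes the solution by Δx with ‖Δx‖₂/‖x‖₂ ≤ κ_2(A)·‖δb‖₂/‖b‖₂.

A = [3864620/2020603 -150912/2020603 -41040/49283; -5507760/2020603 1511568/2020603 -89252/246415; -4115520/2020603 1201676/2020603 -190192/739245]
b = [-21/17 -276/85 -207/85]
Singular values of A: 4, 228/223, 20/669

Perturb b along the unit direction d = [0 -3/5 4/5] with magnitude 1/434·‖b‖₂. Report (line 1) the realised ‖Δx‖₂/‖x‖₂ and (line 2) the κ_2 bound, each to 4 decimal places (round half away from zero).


0.1080
0.3083

σ_max = 4, σ_min = 20/669
κ = σ_max/σ_min = 4/(20/669) = 133.8000
perturbation bound = 133.8000·1/434 = 0.3083
solve Ax = b  →  x = [0.4840 -1.2657 2.7085]
2-norm of b is 4.2426; of x, 3.0285
Δx = A⁻¹·δb where δb = 1/434·4.2426·d; ‖Δx‖ = 0.3270
relative error = 0.1080
realised/bound (from unrounded values) ≈ 0.3502


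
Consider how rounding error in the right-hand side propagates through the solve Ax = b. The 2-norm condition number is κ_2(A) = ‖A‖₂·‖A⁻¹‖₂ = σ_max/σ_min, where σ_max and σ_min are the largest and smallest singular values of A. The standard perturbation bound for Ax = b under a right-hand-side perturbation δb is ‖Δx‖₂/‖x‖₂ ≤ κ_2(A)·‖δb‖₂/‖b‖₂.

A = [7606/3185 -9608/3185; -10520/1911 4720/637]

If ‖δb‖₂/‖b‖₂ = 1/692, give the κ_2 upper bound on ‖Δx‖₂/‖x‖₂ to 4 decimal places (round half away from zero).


AᵀA = [19452196/540225 -8642576/180075; -8642576/180075 3841856/60025]; tr = 2161156/21609, det = 25600/21609
eigenvalues of AᵀA: λ = (tr ± √(tr²−4·det))/2 = 100, 256/21609
κ = σ_max/σ_min = 10/(16/147) = 91.8750
worst-case relative error ≤ 91.8750 × 1/692 = 0.1328

0.1328


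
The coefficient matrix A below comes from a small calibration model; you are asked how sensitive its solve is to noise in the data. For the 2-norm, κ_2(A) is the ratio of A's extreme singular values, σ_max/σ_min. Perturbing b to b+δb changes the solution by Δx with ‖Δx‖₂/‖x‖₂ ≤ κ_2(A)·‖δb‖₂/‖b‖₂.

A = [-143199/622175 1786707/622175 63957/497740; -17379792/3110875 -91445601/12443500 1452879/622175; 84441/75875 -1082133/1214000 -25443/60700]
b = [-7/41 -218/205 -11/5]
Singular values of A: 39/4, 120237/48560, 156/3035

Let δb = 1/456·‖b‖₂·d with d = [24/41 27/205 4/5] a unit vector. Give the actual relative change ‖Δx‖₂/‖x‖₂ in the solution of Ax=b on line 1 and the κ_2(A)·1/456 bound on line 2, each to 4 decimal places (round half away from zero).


0.0027
0.4160

σ_max = 39/4, σ_min = 156/3035
κ = σ_max/σ_min = (39/4)/(156/3035) = 189.6875
bound on ‖Δx‖/‖x‖: κ·ε = 189.6875·1/456 = 0.4160
solve Ax = b  →  x = [-15.2069 0.3244 -35.8166]
2-norm of b is 2.4495; of x, 38.9125
δb = ε·‖b‖·d = [0.0031 0.0007 0.0043]; solving A·Δx = δb gives ‖Δx‖ = 0.1045
dividing the unrounded norms, ‖Δx‖/‖x‖ = 0.0027
tightness: 0.0027 against a bound of 0.4160 (unrounded ratio ≈ 0.0065)


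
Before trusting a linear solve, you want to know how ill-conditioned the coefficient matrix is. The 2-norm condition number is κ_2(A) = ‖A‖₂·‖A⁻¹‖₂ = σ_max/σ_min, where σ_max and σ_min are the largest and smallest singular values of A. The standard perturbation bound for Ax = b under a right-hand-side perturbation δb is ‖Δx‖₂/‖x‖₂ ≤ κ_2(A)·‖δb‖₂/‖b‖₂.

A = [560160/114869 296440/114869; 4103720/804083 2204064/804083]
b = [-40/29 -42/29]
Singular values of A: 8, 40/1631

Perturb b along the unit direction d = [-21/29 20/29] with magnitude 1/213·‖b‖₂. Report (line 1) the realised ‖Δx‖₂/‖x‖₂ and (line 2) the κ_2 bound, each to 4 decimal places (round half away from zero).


1.5315
1.5315

from the listed singular values, σ₁ = 8, σ_n = 40/1631
κ = σ_max/σ_min = 8/(40/1631) = 326.2000
κ_2(A)·‖δb‖/‖b‖ = 1.5315
solve Ax = b  →  x = [-0.2206 -0.1176]
‖b‖₂ = 2.0000 and ‖x‖₂ = 0.2500
δb = ε·‖b‖·d = [-0.0068 0.0065]; solving A·Δx = δb gives ‖Δx‖ = 0.3829
realised ‖Δx‖/‖x‖ = 1.5315
tightness: 1.5315 against a bound of 1.5315; the bound is attained (ratio 1)


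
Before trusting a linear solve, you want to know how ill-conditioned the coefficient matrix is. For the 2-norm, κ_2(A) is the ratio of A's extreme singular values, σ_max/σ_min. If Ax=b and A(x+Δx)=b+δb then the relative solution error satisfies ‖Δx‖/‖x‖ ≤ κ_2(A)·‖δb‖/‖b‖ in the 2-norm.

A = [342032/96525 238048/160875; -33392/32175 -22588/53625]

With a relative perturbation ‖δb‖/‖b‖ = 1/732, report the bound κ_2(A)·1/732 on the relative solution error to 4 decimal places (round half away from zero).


0.5072

M = AᵀA = [203233792/14907321 141133376/24845535; 141133376/24845535 98014096/41409225]. tr(M)=35283856/2205225, det(M)=4096/2205225
λ_max, λ_min = (35283856/2205225 ± √1244914363822336/4863017300625)/2 = 16, 256/2205225
κ = σ_max/σ_min = 4/(16/1485) = 371.2500
bound on ‖Δx‖/‖x‖: κ·ε = 371.2500·1/732 = 0.5072


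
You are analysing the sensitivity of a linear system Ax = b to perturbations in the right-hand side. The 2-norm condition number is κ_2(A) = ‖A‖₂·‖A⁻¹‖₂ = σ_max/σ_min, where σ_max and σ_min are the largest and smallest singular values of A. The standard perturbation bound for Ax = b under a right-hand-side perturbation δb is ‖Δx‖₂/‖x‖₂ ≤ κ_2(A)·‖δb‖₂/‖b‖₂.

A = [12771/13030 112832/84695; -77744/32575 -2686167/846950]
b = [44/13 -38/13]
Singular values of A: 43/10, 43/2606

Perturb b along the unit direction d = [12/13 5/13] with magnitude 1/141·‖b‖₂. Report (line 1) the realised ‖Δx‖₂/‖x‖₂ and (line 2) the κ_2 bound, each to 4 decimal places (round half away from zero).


0.0159
1.8482

σ_max = 43/10, σ_min = 43/2606
κ = σ_max/σ_min = (43/10)/(43/2606) = 260.6000
perturbation bound = 260.6000·1/141 = 1.8482
solve Ax = b  →  x = [-96.4093 73.4698]
2-norm of b is 4.4721; of x, 121.2129
re-solving with b+δb shifts x by Δx of norm 1.9222
realised ‖Δx‖/‖x‖ = 0.0159
so the bound overstates the realised error by a factor of ≈ 116.5473 (computed from the unrounded values)


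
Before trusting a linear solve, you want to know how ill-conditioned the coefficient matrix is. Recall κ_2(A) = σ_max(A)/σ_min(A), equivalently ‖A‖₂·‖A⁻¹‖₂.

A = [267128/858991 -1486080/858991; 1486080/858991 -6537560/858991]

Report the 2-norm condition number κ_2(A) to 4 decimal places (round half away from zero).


102.2000

form AᵀA = [1356211264/438944401 -6015651840/438944401; -6015651840/438944401 26738920000/438944401] with trace 16713344/261121 and determinant 102400/261121
eigenvalues of AᵀA: λ = (tr ± √(tr²−4·det))/2 = 64, 1600/261121
κ_2(A) = √(λ_max/λ_min) = √(64 / (1600/261121)) = 102.2000


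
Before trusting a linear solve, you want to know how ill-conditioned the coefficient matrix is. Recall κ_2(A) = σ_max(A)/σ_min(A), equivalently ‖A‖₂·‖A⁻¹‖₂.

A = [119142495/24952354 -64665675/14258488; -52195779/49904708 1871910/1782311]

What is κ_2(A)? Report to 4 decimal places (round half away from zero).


167.8880

form AᵀA = [35398058182461/1481546627344 -4815736503885/211649518192; -4815736503885/211649518192 2621004482025/120942581824] with trace 321071881509/7046595136 and determinant 8303765625/112745522176
char-poly roots: 729/16 and 11390625/7046595136
κ_2(A) = √(λ_max/λ_min) = √((729/16) / (11390625/7046595136)) = 167.8880


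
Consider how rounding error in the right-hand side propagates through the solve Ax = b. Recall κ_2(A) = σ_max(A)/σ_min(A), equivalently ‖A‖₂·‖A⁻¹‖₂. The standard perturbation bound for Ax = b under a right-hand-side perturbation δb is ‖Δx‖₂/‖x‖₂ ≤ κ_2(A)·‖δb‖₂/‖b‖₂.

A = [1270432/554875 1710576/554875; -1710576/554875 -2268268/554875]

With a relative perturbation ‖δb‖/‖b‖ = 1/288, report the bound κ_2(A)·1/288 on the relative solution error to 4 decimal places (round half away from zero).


form AᵀA = [181602708736/12315450625 242128611648/12315450625; 242128611648/12315450625 322844398864/12315450625] with trace 20177884304/492618025 and determinant 409600/19704721
λ_max, λ_min = (20177884304/492618025 ± √407126837351305564416/242672518554900625)/2 = 1024/25, 10000/19704721
so κ_2 = √((1024/25) / (10000/19704721)) = 284.0960
perturbation bound = 284.0960·1/288 = 0.9864

0.9864


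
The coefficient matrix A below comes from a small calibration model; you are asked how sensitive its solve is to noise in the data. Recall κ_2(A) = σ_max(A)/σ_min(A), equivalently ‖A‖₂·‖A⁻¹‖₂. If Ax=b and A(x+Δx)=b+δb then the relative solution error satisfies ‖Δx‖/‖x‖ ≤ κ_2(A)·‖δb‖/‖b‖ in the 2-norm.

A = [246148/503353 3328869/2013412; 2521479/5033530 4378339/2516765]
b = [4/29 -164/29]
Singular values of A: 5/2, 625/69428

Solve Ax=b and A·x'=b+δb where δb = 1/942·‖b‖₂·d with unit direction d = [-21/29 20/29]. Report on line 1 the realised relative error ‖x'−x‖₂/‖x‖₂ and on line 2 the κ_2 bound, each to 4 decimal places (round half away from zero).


0.0015
0.2948

largest singular value 5/2, smallest 625/69428
κ = σ_max/σ_min = (5/2)/(625/69428) = 277.7120
bound on ‖Δx‖/‖x‖: κ·ε = 277.7120·1/942 = 0.2948
solve Ax = b  →  x = [426.1176 -125.9510]
2-norm of b is 5.6569; of x, 444.3421
re-solving with b+δb shifts x by Δx of norm 0.6671
realised ‖Δx‖/‖x‖ = 0.0015
tightness: 0.0015 against a bound of 0.2948 (unrounded ratio ≈ 0.0051)


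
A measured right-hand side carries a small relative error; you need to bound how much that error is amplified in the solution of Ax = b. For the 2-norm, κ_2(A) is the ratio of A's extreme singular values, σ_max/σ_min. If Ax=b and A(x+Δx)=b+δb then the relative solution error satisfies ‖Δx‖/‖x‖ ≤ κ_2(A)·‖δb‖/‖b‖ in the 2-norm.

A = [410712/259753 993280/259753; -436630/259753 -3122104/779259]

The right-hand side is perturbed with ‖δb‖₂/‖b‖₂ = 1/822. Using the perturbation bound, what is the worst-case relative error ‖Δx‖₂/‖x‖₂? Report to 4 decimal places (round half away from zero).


AᵀA = [427265284/80227849 3076171600/240683547; 3076171600/240683547 22148608576/722050641]; tr = 153810628/4272489, det = 4096/474721
char-poly roots: 36 and 1024/4272489
κ = σ_max/σ_min = 6/(32/2067) = 387.5625
κ_2(A)·‖δb‖/‖b‖ = 0.4715

0.4715


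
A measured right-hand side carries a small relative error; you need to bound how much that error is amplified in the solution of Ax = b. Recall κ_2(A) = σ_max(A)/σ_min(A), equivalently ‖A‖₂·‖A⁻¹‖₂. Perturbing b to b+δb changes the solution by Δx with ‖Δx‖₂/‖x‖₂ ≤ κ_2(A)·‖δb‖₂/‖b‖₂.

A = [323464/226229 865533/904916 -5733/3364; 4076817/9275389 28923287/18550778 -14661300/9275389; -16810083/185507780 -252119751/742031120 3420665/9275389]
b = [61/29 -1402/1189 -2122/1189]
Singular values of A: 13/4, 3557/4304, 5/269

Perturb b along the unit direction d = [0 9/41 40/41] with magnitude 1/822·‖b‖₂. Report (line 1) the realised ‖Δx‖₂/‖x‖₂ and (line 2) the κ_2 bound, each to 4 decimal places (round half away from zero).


largest singular value 13/4, smallest 5/269
κ = σ_max/σ_min = (13/4)/(5/269) = 174.8500
bound on ‖Δx‖/‖x‖: κ·ε = 174.8500·1/822 = 0.2127
solve Ax = b  →  x = [-44.6870 -63.6160 -74.4297]
‖b‖ = 3.0000, ‖x‖ = 107.6277
re-solving with b+δb shifts x by Δx of norm 0.1964
relative error = 0.0018
so the bound overstates the realised error by a factor of ≈ 116.5966 (computed from the unrounded values)

0.0018
0.2127


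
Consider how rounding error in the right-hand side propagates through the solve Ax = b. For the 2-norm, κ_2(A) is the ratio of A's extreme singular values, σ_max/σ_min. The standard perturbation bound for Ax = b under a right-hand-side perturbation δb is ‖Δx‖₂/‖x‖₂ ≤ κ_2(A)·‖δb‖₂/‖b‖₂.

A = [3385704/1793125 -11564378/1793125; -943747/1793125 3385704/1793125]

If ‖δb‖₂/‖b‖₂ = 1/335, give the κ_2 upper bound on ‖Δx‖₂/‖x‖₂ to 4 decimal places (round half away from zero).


0.8564

AᵀA = [19765839961/5144475625 -67758094152/5144475625; -67758094152/5144475625 232316528164/5144475625]; tr = 403331789/8231161, det = 240100/8231161
λ_max, λ_min = (403331789/8231161 ± √162668626810916121/67752011407921)/2 = 49, 4900/8231161
κ_2(A) = √(λ_max/λ_min) = √(49 / (4900/8231161)) = 286.9000
κ_2(A)·‖δb‖/‖b‖ = 0.8564


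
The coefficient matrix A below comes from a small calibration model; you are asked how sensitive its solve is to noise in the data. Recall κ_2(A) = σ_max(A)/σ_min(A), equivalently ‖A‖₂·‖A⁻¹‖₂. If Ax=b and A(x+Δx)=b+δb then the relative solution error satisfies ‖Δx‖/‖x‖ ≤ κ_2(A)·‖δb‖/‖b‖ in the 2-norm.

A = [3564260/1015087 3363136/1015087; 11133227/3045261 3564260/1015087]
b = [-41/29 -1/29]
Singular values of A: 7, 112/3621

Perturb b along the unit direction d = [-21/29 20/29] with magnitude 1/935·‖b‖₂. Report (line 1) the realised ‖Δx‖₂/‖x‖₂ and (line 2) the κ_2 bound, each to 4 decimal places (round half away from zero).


0.0015
0.2420

from the listed singular values, σ₁ = 7, σ_n = 112/3621
κ = σ_max/σ_min = 7/(112/3621) = 226.3125
perturbation bound = 226.3125·1/935 = 0.2420
solve Ax = b  →  x = [-22.4002 23.3131]
‖b‖₂ = 1.4142 and ‖x‖₂ = 32.3307
δb = ε·‖b‖·d = [-0.0011 0.0010]; solving A·Δx = δb gives ‖Δx‖ = 0.0489
relative error = 0.0015
tightness: 0.0015 against a bound of 0.2420 (unrounded ratio ≈ 0.0062)


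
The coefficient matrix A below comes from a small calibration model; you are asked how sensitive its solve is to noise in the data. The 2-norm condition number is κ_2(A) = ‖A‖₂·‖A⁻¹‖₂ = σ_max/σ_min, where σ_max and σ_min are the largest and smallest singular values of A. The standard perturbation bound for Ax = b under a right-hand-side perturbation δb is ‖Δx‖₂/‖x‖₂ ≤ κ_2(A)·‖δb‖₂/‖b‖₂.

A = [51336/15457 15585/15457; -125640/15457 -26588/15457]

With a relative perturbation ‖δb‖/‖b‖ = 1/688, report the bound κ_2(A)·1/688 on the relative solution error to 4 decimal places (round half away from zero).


0.0474

AᵀA = [108998784/1413721 24500520/1413721; 24500520/1413721 5620201/1413721]; tr = 68185/841, det = 5184/841
λ_max, λ_min = (68185/841 ± √4631755249/707281)/2 = 81, 64/841
σ_max=√81=9, σ_min=√(64/841)=(8/29) → κ = 32.6250
κ_2(A)·‖δb‖/‖b‖ = 0.0474


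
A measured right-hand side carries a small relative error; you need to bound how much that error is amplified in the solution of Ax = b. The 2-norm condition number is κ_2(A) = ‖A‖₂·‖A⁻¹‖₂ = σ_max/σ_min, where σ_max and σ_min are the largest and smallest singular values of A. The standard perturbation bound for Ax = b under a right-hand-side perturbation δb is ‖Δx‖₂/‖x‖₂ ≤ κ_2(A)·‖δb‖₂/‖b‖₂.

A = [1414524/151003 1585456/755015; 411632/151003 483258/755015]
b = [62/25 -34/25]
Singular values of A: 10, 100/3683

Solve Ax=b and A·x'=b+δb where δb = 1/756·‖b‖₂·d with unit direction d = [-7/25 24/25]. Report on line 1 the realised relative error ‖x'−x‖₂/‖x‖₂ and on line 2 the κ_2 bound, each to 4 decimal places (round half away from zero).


largest singular value 10, smallest 100/3683
condition number: 10 ÷ (100/3683) = 368.3000
bound on ‖Δx‖/‖x‖: κ·ε = 368.3000·1/756 = 0.4872
solve Ax = b  →  x = [16.3644 -71.8195]
2-norm of b is 2.8284; of x, 73.6603
δb = ε·‖b‖·d = [-0.0010 0.0036]; solving A·Δx = δb gives ‖Δx‖ = 0.1378
dividing the unrounded norms, ‖Δx‖/‖x‖ = 0.0019
realised/bound (from unrounded values) ≈ 0.0038

0.0019
0.4872


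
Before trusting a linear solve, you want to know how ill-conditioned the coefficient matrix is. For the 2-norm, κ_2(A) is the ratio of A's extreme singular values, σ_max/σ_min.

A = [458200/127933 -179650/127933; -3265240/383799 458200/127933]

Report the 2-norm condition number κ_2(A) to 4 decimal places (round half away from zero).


113.5500

M = AᵀA = [74268150400/871607529 -10314082000/290535843; -10314082000/290535843 1433262500/96845281]. tr(M)=515784100/5157441, det(M)=4000000/5157441
char-poly roots: 100 and 40000/5157441
κ = σ_max/σ_min = 10/(200/2271) = 113.5500


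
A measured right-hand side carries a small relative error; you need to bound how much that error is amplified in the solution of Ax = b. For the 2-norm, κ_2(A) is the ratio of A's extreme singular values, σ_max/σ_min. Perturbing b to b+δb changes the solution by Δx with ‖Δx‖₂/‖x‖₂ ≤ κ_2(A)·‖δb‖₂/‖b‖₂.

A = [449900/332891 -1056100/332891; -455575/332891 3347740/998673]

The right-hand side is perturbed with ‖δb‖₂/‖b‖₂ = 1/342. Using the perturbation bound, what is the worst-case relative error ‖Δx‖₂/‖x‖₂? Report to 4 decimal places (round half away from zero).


M = AᵀA = [487465625/131767441 -3508400500/395302323; -3508400500/395302323 25262173600/1185906969]. tr(M)=175440025/7017201, det(M)=250000/7017201
char-poly roots: 25 and 10000/7017201
κ = σ_max/σ_min = 5/(100/2649) = 132.4500
worst-case relative error ≤ 132.4500 × 1/342 = 0.3873

0.3873


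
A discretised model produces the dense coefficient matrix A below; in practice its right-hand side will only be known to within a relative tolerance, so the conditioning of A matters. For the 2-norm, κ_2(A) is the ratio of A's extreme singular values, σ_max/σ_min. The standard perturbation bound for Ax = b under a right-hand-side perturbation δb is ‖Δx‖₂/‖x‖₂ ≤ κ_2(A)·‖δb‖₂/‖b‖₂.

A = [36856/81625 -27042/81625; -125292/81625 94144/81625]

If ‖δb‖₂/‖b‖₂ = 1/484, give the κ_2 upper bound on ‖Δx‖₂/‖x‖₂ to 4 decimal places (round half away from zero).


form AᵀA = [5458064/2132045 -4093488/2132045; -4093488/2132045 3070196/2132045] with trace 1705652/426409 and determinant 64/426409
eigenvalues of AᵀA: λ = (tr ± √(tr²−4·det))/2 = 4, 16/426409
κ = σ_max/σ_min = 2/(4/653) = 326.5000
perturbation bound = 326.5000·1/484 = 0.6746

0.6746


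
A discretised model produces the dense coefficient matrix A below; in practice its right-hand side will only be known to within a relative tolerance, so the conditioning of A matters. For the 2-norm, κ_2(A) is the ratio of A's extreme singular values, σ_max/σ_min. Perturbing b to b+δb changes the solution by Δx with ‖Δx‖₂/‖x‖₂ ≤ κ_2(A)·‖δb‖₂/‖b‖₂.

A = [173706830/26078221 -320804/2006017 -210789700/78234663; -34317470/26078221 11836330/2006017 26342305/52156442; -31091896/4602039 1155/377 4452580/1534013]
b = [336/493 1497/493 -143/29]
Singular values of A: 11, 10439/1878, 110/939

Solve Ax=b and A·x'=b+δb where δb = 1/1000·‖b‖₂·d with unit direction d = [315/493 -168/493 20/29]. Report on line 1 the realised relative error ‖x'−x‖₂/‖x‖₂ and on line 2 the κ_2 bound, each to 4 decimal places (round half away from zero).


largest singular value 11, smallest 110/939
condition number: 11 ÷ (110/939) = 93.9000
bound on ‖Δx‖/‖x‖: κ·ε = 93.9000·1/1000 = 0.0939
solve Ax = b  →  x = [-12.7089 0.3933 -31.6955]
‖b‖ = 5.8310, ‖x‖ = 34.1508
Δx = A⁻¹·δb where δb = 1/1000·5.8310·d; ‖Δx‖ = 0.0498
realised ‖Δx‖/‖x‖ = 0.0015
realised/bound (from unrounded values) ≈ 0.0155

0.0015
0.0939


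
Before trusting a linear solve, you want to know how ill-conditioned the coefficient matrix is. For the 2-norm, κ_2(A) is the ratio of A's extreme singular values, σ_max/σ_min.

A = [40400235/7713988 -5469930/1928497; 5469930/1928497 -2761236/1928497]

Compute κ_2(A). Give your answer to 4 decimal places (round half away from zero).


AᵀA = [7304156177625/205901767696 -486853854615/25737720962; -486853854615/25737720962 129911966964/12868860481]; tr = 32466254841/712462864, det = 13286025/44528929
char-poly roots: 729/16 and 291600/44528929
κ_2(A) = √(λ_max/λ_min) = √((729/16) / (291600/44528929)) = 83.4125

83.4125


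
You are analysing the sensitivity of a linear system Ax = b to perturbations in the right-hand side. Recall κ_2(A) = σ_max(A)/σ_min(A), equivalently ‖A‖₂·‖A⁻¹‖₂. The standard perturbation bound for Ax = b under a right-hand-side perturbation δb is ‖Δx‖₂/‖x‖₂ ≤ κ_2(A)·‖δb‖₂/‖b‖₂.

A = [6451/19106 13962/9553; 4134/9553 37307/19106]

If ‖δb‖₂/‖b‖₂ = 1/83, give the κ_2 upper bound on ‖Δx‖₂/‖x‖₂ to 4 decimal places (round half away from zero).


form AᵀA = [109975225/365039236 122148000/91259809; 122148000/91259809 2171562025/365039236] with trace 678625/108578 and determinant 625/868624
λ_max, λ_min = (678625/108578 ± √115124490000/2947295521)/2 = 25/4, 25/217156
σ_max=√(25/4)=(5/2), σ_min=√(25/217156)=(5/466) → κ = 233.0000
perturbation bound = 233.0000·1/83 = 2.8072

2.8072


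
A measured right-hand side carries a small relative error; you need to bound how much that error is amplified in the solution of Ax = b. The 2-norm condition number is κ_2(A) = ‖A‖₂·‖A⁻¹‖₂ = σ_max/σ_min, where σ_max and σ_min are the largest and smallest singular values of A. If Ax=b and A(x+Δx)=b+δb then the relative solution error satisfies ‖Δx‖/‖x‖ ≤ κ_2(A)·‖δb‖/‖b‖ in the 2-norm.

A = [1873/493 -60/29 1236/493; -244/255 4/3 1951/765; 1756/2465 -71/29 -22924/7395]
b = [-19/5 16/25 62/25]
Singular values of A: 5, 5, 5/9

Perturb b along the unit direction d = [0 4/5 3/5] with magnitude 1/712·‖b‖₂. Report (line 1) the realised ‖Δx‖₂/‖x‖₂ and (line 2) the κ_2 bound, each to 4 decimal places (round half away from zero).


largest singular value 5, smallest 5/9
κ = σ_max/σ_min = 5/(5/9) = 9.0000
bound on ‖Δx‖/‖x‖: κ·ε = 9.0000·1/712 = 0.0126
solve Ax = b  →  x = [-2.6949 -2.4690 0.5306]
‖b‖₂ = 4.5826 and ‖x‖₂ = 3.6932
Δx = A⁻¹·δb where δb = 1/712·4.5826·d; ‖Δx‖ = 0.0116
dividing the unrounded norms, ‖Δx‖/‖x‖ = 0.0031
so the bound overstates the realised error by a factor of ≈ 4.0297 (computed from the unrounded values)

0.0031
0.0126


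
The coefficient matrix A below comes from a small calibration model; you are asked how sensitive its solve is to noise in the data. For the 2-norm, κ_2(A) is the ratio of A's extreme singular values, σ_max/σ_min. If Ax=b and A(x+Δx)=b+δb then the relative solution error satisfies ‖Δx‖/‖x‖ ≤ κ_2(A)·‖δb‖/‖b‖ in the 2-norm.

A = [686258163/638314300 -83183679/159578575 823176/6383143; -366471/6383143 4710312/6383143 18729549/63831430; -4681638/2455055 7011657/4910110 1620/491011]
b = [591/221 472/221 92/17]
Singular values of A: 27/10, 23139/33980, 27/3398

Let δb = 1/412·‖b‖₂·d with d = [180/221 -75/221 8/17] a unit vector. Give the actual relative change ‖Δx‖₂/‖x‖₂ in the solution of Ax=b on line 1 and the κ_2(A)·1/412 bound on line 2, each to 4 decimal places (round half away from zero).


from the listed singular values, σ₁ = 27/10, σ_n = 27/3398
condition number: (27/10) ÷ (27/3398) = 339.8000
perturbation bound = 339.8000·1/412 = 0.8248
solve Ax = b  →  x = [-140.9914 -185.5194 446.2562]
2-norm of b is 6.4031; of x, 503.4289
δb = ε·‖b‖·d = [0.0127 -0.0053 0.0073]; solving A·Δx = δb gives ‖Δx‖ = 1.9559
realised ‖Δx‖/‖x‖ = 0.0039
so the bound overstates the realised error by a factor of ≈ 212.2804 (computed from the unrounded values)

0.0039
0.8248


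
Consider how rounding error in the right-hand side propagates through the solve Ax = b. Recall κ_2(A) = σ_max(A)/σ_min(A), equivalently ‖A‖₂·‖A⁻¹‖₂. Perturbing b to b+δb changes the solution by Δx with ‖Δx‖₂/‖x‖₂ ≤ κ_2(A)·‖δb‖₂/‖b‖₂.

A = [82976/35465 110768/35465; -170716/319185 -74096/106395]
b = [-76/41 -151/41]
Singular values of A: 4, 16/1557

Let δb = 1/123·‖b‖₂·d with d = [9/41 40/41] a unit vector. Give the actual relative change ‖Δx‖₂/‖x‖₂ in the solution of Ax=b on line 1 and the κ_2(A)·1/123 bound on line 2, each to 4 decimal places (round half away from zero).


σ_max = 4, σ_min = 16/1557
condition number: 4 ÷ (16/1557) = 389.2500
bound on ‖Δx‖/‖x‖: κ·ε = 389.2500·1/123 = 3.1646
solve Ax = b  →  x = [311.2500 -233.7500]
2-norm of b is 4.1231; of x, 389.2501
δb = ε·‖b‖·d = [0.0074 0.0327]; solving A·Δx = δb gives ‖Δx‖ = 3.2620
realised ‖Δx‖/‖x‖ = 0.0084
so the bound overstates the realised error by a factor of ≈ 377.6280 (computed from the unrounded values)

0.0084
3.1646


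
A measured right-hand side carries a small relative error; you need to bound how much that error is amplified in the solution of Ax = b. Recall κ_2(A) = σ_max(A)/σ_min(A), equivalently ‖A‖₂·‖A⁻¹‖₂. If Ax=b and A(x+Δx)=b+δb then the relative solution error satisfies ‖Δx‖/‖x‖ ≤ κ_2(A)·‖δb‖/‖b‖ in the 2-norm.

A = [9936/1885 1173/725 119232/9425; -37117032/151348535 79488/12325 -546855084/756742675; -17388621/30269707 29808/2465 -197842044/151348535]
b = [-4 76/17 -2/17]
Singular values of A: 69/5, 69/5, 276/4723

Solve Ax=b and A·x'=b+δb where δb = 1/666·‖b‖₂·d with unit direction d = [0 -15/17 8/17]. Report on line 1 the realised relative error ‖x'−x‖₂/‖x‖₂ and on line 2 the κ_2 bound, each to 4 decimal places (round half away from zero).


largest singular value 69/5, smallest 276/4723
condition number: (69/5) ÷ (276/4723) = 236.1500
bound on ‖Δx‖/‖x‖: κ·ε = 236.1500·1/666 = 0.3546
solve Ax = b  →  x = [63.0667 0.1099 -26.6080]
2-norm of b is 6.0000; of x, 68.4500
re-solving with b+δb shifts x by Δx of norm 0.1542
realised ‖Δx‖/‖x‖ = 0.0023
so the bound overstates the realised error by a factor of ≈ 157.4351 (computed from the unrounded values)

0.0023
0.3546
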